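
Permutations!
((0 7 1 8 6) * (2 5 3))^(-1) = (0 6 8 1 7)(2 3 5) = [6, 7, 3, 5, 4, 2, 8, 0, 1]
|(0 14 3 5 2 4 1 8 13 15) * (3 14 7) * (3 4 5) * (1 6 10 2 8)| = 10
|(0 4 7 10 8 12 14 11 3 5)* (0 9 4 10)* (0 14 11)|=11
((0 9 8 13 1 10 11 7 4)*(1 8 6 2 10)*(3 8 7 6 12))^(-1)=(0 4 7 13 8 3 12 9)(2 6 11 10)=[4, 1, 6, 12, 7, 5, 11, 13, 3, 0, 2, 10, 9, 8]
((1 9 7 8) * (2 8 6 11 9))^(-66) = (6 9)(7 11) = [0, 1, 2, 3, 4, 5, 9, 11, 8, 6, 10, 7]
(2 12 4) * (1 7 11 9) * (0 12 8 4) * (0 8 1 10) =[12, 7, 1, 3, 2, 5, 6, 11, 4, 10, 0, 9, 8] =(0 12 8 4 2 1 7 11 9 10)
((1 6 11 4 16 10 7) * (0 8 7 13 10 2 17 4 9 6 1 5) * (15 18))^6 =(18)(0 7)(2 4)(5 8)(16 17) =[7, 1, 4, 3, 2, 8, 6, 0, 5, 9, 10, 11, 12, 13, 14, 15, 17, 16, 18]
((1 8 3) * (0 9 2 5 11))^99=(0 11 5 2 9)=[11, 1, 9, 3, 4, 2, 6, 7, 8, 0, 10, 5]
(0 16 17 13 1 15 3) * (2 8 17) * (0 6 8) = (0 16 2)(1 15 3 6 8 17 13) = [16, 15, 0, 6, 4, 5, 8, 7, 17, 9, 10, 11, 12, 1, 14, 3, 2, 13]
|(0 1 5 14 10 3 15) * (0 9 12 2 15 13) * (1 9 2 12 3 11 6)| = 12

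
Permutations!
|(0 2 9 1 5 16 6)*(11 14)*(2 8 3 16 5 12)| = 20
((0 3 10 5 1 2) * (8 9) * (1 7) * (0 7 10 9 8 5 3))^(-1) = (1 7 2)(3 10 5 9) = [0, 7, 1, 10, 4, 9, 6, 2, 8, 3, 5]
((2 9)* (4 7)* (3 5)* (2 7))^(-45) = (2 4 7 9)(3 5) = [0, 1, 4, 5, 7, 3, 6, 9, 8, 2]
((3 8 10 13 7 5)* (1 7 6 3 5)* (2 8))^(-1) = [0, 7, 3, 6, 4, 5, 13, 1, 2, 9, 8, 11, 12, 10] = (1 7)(2 3 6 13 10 8)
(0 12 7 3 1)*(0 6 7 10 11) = (0 12 10 11)(1 6 7 3) = [12, 6, 2, 1, 4, 5, 7, 3, 8, 9, 11, 0, 10]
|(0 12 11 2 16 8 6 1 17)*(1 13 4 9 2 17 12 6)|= 12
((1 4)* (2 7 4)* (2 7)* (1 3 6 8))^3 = (1 3)(4 8)(6 7) = [0, 3, 2, 1, 8, 5, 7, 6, 4]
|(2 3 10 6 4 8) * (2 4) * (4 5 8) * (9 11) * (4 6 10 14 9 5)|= 9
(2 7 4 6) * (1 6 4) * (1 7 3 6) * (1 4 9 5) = (1 4 9 5)(2 3 6) = [0, 4, 3, 6, 9, 1, 2, 7, 8, 5]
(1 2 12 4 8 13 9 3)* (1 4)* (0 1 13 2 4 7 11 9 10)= [1, 4, 12, 7, 8, 5, 6, 11, 2, 3, 0, 9, 13, 10]= (0 1 4 8 2 12 13 10)(3 7 11 9)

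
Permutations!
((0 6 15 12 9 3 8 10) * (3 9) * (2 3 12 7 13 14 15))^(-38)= (0 8 2)(3 6 10)(7 14)(13 15)= [8, 1, 0, 6, 4, 5, 10, 14, 2, 9, 3, 11, 12, 15, 7, 13]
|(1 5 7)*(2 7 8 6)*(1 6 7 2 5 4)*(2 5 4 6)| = 12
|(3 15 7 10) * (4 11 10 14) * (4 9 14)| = 6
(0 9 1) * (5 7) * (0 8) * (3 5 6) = (0 9 1 8)(3 5 7 6) = [9, 8, 2, 5, 4, 7, 3, 6, 0, 1]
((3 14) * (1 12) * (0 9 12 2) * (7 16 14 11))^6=[9, 2, 0, 11, 4, 5, 6, 16, 8, 12, 10, 7, 1, 13, 3, 15, 14]=(0 9 12 1 2)(3 11 7 16 14)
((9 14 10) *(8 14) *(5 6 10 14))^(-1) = (14)(5 8 9 10 6) = [0, 1, 2, 3, 4, 8, 5, 7, 9, 10, 6, 11, 12, 13, 14]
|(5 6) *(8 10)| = 2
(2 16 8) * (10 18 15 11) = [0, 1, 16, 3, 4, 5, 6, 7, 2, 9, 18, 10, 12, 13, 14, 11, 8, 17, 15] = (2 16 8)(10 18 15 11)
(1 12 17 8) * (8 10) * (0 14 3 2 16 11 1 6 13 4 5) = (0 14 3 2 16 11 1 12 17 10 8 6 13 4 5) = [14, 12, 16, 2, 5, 0, 13, 7, 6, 9, 8, 1, 17, 4, 3, 15, 11, 10]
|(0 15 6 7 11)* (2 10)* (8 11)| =6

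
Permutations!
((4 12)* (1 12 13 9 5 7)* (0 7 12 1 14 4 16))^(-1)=(0 16 12 5 9 13 4 14 7)=[16, 1, 2, 3, 14, 9, 6, 0, 8, 13, 10, 11, 5, 4, 7, 15, 12]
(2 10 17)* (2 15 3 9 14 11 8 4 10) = [0, 1, 2, 9, 10, 5, 6, 7, 4, 14, 17, 8, 12, 13, 11, 3, 16, 15] = (3 9 14 11 8 4 10 17 15)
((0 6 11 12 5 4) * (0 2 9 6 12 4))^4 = (0 12 5)(2 4 11 6 9) = [12, 1, 4, 3, 11, 0, 9, 7, 8, 2, 10, 6, 5]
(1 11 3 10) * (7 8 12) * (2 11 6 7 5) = (1 6 7 8 12 5 2 11 3 10) = [0, 6, 11, 10, 4, 2, 7, 8, 12, 9, 1, 3, 5]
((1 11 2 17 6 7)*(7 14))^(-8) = (1 7 14 6 17 2 11) = [0, 7, 11, 3, 4, 5, 17, 14, 8, 9, 10, 1, 12, 13, 6, 15, 16, 2]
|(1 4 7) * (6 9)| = |(1 4 7)(6 9)| = 6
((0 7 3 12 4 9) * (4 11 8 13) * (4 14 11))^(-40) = (14)(0 3 4)(7 12 9) = [3, 1, 2, 4, 0, 5, 6, 12, 8, 7, 10, 11, 9, 13, 14]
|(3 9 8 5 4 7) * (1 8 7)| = |(1 8 5 4)(3 9 7)| = 12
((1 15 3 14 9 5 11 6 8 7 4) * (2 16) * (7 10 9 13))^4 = [0, 13, 2, 4, 14, 10, 5, 3, 11, 8, 6, 9, 12, 15, 1, 7, 16] = (16)(1 13 15 7 3 4 14)(5 10 6)(8 11 9)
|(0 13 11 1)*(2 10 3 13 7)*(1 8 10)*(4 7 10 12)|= 11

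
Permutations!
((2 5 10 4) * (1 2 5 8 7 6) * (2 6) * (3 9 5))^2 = [0, 1, 7, 5, 9, 4, 6, 8, 2, 10, 3] = (2 7 8)(3 5 4 9 10)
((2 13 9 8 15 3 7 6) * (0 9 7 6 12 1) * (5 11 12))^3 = [15, 8, 5, 13, 4, 1, 7, 12, 6, 3, 10, 0, 9, 11, 14, 2] = (0 15 2 5 1 8 6 7 12 9 3 13 11)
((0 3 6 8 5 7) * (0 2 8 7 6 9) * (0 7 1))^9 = (9) = [0, 1, 2, 3, 4, 5, 6, 7, 8, 9]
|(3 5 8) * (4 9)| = |(3 5 8)(4 9)| = 6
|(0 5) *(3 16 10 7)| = |(0 5)(3 16 10 7)| = 4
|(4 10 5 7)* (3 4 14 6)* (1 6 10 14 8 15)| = 10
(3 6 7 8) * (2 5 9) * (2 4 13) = (2 5 9 4 13)(3 6 7 8) = [0, 1, 5, 6, 13, 9, 7, 8, 3, 4, 10, 11, 12, 2]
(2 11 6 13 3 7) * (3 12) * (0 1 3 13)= (0 1 3 7 2 11 6)(12 13)= [1, 3, 11, 7, 4, 5, 0, 2, 8, 9, 10, 6, 13, 12]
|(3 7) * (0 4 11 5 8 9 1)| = |(0 4 11 5 8 9 1)(3 7)| = 14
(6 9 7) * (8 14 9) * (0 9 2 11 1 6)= (0 9 7)(1 6 8 14 2 11)= [9, 6, 11, 3, 4, 5, 8, 0, 14, 7, 10, 1, 12, 13, 2]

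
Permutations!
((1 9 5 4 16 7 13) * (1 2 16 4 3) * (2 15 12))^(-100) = (2 7 15)(12 16 13) = [0, 1, 7, 3, 4, 5, 6, 15, 8, 9, 10, 11, 16, 12, 14, 2, 13]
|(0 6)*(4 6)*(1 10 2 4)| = |(0 1 10 2 4 6)| = 6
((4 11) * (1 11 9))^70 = (1 4)(9 11) = [0, 4, 2, 3, 1, 5, 6, 7, 8, 11, 10, 9]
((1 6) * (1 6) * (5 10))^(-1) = (5 10) = [0, 1, 2, 3, 4, 10, 6, 7, 8, 9, 5]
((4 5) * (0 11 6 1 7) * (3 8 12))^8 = [1, 11, 2, 12, 4, 5, 0, 6, 3, 9, 10, 7, 8] = (0 1 11 7 6)(3 12 8)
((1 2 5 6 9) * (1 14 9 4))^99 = (1 4 6 5 2)(9 14) = [0, 4, 1, 3, 6, 2, 5, 7, 8, 14, 10, 11, 12, 13, 9]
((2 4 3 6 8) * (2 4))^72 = (8) = [0, 1, 2, 3, 4, 5, 6, 7, 8]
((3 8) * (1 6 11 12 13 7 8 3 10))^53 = (1 7 11 10 13 6 8 12) = [0, 7, 2, 3, 4, 5, 8, 11, 12, 9, 13, 10, 1, 6]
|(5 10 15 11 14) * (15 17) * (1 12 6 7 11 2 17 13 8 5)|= 12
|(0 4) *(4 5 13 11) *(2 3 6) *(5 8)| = 6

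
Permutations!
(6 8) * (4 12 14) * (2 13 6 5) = (2 13 6 8 5)(4 12 14) = [0, 1, 13, 3, 12, 2, 8, 7, 5, 9, 10, 11, 14, 6, 4]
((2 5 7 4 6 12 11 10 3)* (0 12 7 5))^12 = [0, 1, 2, 3, 4, 5, 6, 7, 8, 9, 10, 11, 12] = (12)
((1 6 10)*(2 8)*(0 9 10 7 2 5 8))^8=(0 9 10 1 6 7 2)=[9, 6, 0, 3, 4, 5, 7, 2, 8, 10, 1]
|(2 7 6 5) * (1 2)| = 5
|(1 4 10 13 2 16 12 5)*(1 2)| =4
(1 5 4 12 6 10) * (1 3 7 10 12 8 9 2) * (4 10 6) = [0, 5, 1, 7, 8, 10, 12, 6, 9, 2, 3, 11, 4] = (1 5 10 3 7 6 12 4 8 9 2)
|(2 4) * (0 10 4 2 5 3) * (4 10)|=|(10)(0 4 5 3)|=4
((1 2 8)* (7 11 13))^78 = [0, 1, 2, 3, 4, 5, 6, 7, 8, 9, 10, 11, 12, 13] = (13)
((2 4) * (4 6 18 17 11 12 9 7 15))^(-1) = [0, 1, 4, 3, 15, 5, 2, 9, 8, 12, 10, 17, 11, 13, 14, 7, 16, 18, 6] = (2 4 15 7 9 12 11 17 18 6)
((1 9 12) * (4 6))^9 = (12)(4 6) = [0, 1, 2, 3, 6, 5, 4, 7, 8, 9, 10, 11, 12]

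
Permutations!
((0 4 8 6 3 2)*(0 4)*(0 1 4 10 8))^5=(10)(0 4 1)=[4, 0, 2, 3, 1, 5, 6, 7, 8, 9, 10]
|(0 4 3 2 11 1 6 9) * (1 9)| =6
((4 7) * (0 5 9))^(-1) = (0 9 5)(4 7) = [9, 1, 2, 3, 7, 0, 6, 4, 8, 5]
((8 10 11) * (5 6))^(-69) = [0, 1, 2, 3, 4, 6, 5, 7, 8, 9, 10, 11] = (11)(5 6)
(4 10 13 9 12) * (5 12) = [0, 1, 2, 3, 10, 12, 6, 7, 8, 5, 13, 11, 4, 9] = (4 10 13 9 5 12)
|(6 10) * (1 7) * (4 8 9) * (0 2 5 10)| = |(0 2 5 10 6)(1 7)(4 8 9)| = 30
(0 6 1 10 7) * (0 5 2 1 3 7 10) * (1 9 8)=[6, 0, 9, 7, 4, 2, 3, 5, 1, 8, 10]=(10)(0 6 3 7 5 2 9 8 1)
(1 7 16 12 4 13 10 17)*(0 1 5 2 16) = (0 1 7)(2 16 12 4 13 10 17 5) = [1, 7, 16, 3, 13, 2, 6, 0, 8, 9, 17, 11, 4, 10, 14, 15, 12, 5]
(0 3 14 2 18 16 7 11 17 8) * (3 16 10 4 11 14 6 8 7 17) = (0 16 17 7 14 2 18 10 4 11 3 6 8) = [16, 1, 18, 6, 11, 5, 8, 14, 0, 9, 4, 3, 12, 13, 2, 15, 17, 7, 10]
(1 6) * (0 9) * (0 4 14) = (0 9 4 14)(1 6) = [9, 6, 2, 3, 14, 5, 1, 7, 8, 4, 10, 11, 12, 13, 0]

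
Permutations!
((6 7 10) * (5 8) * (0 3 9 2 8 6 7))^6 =(10)(0 6 5 8 2 9 3) =[6, 1, 9, 0, 4, 8, 5, 7, 2, 3, 10]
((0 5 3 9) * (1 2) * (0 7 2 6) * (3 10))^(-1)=(0 6 1 2 7 9 3 10 5)=[6, 2, 7, 10, 4, 0, 1, 9, 8, 3, 5]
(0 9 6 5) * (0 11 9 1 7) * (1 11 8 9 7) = [11, 1, 2, 3, 4, 8, 5, 0, 9, 6, 10, 7] = (0 11 7)(5 8 9 6)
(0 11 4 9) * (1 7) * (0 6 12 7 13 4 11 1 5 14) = [1, 13, 2, 3, 9, 14, 12, 5, 8, 6, 10, 11, 7, 4, 0] = (0 1 13 4 9 6 12 7 5 14)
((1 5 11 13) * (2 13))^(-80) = (13) = [0, 1, 2, 3, 4, 5, 6, 7, 8, 9, 10, 11, 12, 13]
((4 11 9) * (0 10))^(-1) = (0 10)(4 9 11) = [10, 1, 2, 3, 9, 5, 6, 7, 8, 11, 0, 4]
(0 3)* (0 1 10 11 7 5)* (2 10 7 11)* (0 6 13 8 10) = (0 3 1 7 5 6 13 8 10 2) = [3, 7, 0, 1, 4, 6, 13, 5, 10, 9, 2, 11, 12, 8]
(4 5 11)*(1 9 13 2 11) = [0, 9, 11, 3, 5, 1, 6, 7, 8, 13, 10, 4, 12, 2] = (1 9 13 2 11 4 5)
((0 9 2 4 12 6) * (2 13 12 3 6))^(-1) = (0 6 3 4 2 12 13 9) = [6, 1, 12, 4, 2, 5, 3, 7, 8, 0, 10, 11, 13, 9]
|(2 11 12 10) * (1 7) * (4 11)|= 10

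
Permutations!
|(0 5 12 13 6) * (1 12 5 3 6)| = |(0 3 6)(1 12 13)| = 3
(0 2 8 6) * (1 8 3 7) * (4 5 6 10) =(0 2 3 7 1 8 10 4 5 6) =[2, 8, 3, 7, 5, 6, 0, 1, 10, 9, 4]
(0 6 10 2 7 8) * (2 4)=(0 6 10 4 2 7 8)=[6, 1, 7, 3, 2, 5, 10, 8, 0, 9, 4]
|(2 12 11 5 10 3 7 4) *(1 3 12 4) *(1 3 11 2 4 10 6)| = |(1 11 5 6)(2 10 12)(3 7)| = 12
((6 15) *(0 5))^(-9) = (0 5)(6 15) = [5, 1, 2, 3, 4, 0, 15, 7, 8, 9, 10, 11, 12, 13, 14, 6]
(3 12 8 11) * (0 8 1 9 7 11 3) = (0 8 3 12 1 9 7 11) = [8, 9, 2, 12, 4, 5, 6, 11, 3, 7, 10, 0, 1]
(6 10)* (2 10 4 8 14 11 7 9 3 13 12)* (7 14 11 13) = (2 10 6 4 8 11 14 13 12)(3 7 9) = [0, 1, 10, 7, 8, 5, 4, 9, 11, 3, 6, 14, 2, 12, 13]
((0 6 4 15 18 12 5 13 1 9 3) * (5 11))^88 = (0 18 13)(1 6 12)(3 15 5)(4 11 9) = [18, 6, 2, 15, 11, 3, 12, 7, 8, 4, 10, 9, 1, 0, 14, 5, 16, 17, 13]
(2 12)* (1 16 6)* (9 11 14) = (1 16 6)(2 12)(9 11 14) = [0, 16, 12, 3, 4, 5, 1, 7, 8, 11, 10, 14, 2, 13, 9, 15, 6]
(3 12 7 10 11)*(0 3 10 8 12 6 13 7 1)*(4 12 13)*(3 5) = (0 5 3 6 4 12 1)(7 8 13)(10 11) = [5, 0, 2, 6, 12, 3, 4, 8, 13, 9, 11, 10, 1, 7]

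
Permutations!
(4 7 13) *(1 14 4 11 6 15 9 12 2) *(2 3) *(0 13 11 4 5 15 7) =[13, 14, 1, 2, 0, 15, 7, 11, 8, 12, 10, 6, 3, 4, 5, 9] =(0 13 4)(1 14 5 15 9 12 3 2)(6 7 11)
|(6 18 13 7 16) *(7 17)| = |(6 18 13 17 7 16)| = 6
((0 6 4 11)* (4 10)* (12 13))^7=(0 10 11 6 4)(12 13)=[10, 1, 2, 3, 0, 5, 4, 7, 8, 9, 11, 6, 13, 12]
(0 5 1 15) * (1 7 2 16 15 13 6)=(0 5 7 2 16 15)(1 13 6)=[5, 13, 16, 3, 4, 7, 1, 2, 8, 9, 10, 11, 12, 6, 14, 0, 15]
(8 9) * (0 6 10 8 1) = (0 6 10 8 9 1) = [6, 0, 2, 3, 4, 5, 10, 7, 9, 1, 8]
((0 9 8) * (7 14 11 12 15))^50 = (15)(0 8 9) = [8, 1, 2, 3, 4, 5, 6, 7, 9, 0, 10, 11, 12, 13, 14, 15]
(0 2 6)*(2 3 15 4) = [3, 1, 6, 15, 2, 5, 0, 7, 8, 9, 10, 11, 12, 13, 14, 4] = (0 3 15 4 2 6)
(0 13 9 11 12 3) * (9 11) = (0 13 11 12 3) = [13, 1, 2, 0, 4, 5, 6, 7, 8, 9, 10, 12, 3, 11]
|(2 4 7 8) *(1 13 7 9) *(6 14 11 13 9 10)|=18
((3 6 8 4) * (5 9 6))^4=[0, 1, 2, 8, 6, 4, 5, 7, 9, 3]=(3 8 9)(4 6 5)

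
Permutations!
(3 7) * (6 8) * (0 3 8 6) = (0 3 7 8) = [3, 1, 2, 7, 4, 5, 6, 8, 0]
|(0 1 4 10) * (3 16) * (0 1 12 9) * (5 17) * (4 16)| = 30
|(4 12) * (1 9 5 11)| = 4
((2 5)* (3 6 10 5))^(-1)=(2 5 10 6 3)=[0, 1, 5, 2, 4, 10, 3, 7, 8, 9, 6]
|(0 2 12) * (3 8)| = |(0 2 12)(3 8)| = 6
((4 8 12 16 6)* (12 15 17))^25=[0, 1, 2, 3, 12, 5, 17, 7, 16, 9, 10, 11, 8, 13, 14, 6, 15, 4]=(4 12 8 16 15 6 17)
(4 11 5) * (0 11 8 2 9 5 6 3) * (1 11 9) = (0 9 5 4 8 2 1 11 6 3) = [9, 11, 1, 0, 8, 4, 3, 7, 2, 5, 10, 6]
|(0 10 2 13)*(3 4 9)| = |(0 10 2 13)(3 4 9)| = 12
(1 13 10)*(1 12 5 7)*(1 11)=(1 13 10 12 5 7 11)=[0, 13, 2, 3, 4, 7, 6, 11, 8, 9, 12, 1, 5, 10]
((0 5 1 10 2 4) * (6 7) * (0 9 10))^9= [0, 1, 4, 3, 9, 5, 7, 6, 8, 10, 2]= (2 4 9 10)(6 7)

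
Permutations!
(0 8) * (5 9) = (0 8)(5 9) = [8, 1, 2, 3, 4, 9, 6, 7, 0, 5]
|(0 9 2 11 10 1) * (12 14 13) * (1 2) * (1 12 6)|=|(0 9 12 14 13 6 1)(2 11 10)|=21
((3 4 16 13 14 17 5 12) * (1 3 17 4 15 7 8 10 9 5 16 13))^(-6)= (1 10 16 8 17 7 12 15 5 3 9)= [0, 10, 2, 9, 4, 3, 6, 12, 17, 1, 16, 11, 15, 13, 14, 5, 8, 7]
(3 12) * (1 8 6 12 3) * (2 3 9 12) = (1 8 6 2 3 9 12) = [0, 8, 3, 9, 4, 5, 2, 7, 6, 12, 10, 11, 1]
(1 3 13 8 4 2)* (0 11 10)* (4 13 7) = [11, 3, 1, 7, 2, 5, 6, 4, 13, 9, 0, 10, 12, 8] = (0 11 10)(1 3 7 4 2)(8 13)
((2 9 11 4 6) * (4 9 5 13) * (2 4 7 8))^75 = (13)(4 6)(9 11) = [0, 1, 2, 3, 6, 5, 4, 7, 8, 11, 10, 9, 12, 13]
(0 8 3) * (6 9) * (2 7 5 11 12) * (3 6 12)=(0 8 6 9 12 2 7 5 11 3)=[8, 1, 7, 0, 4, 11, 9, 5, 6, 12, 10, 3, 2]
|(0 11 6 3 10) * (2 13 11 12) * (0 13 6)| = |(0 12 2 6 3 10 13 11)| = 8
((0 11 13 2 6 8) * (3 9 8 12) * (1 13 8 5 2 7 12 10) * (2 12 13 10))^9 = (1 10)(2 6)(3 9 5 12)(7 13) = [0, 10, 6, 9, 4, 12, 2, 13, 8, 5, 1, 11, 3, 7]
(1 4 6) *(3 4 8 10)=[0, 8, 2, 4, 6, 5, 1, 7, 10, 9, 3]=(1 8 10 3 4 6)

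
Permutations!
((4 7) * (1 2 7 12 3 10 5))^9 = (1 2 7 4 12 3 10 5) = [0, 2, 7, 10, 12, 1, 6, 4, 8, 9, 5, 11, 3]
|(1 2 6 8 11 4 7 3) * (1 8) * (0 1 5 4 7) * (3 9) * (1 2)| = 5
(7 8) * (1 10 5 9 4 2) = (1 10 5 9 4 2)(7 8) = [0, 10, 1, 3, 2, 9, 6, 8, 7, 4, 5]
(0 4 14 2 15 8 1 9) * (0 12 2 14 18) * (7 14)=(0 4 18)(1 9 12 2 15 8)(7 14)=[4, 9, 15, 3, 18, 5, 6, 14, 1, 12, 10, 11, 2, 13, 7, 8, 16, 17, 0]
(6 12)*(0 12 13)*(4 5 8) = (0 12 6 13)(4 5 8) = [12, 1, 2, 3, 5, 8, 13, 7, 4, 9, 10, 11, 6, 0]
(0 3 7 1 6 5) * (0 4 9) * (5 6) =(0 3 7 1 5 4 9) =[3, 5, 2, 7, 9, 4, 6, 1, 8, 0]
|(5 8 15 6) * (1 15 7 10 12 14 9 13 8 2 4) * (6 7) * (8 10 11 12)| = 14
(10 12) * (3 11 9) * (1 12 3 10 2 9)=(1 12 2 9 10 3 11)=[0, 12, 9, 11, 4, 5, 6, 7, 8, 10, 3, 1, 2]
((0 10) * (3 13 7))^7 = (0 10)(3 13 7) = [10, 1, 2, 13, 4, 5, 6, 3, 8, 9, 0, 11, 12, 7]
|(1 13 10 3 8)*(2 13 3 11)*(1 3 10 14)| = |(1 10 11 2 13 14)(3 8)| = 6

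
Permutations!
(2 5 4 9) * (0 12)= (0 12)(2 5 4 9)= [12, 1, 5, 3, 9, 4, 6, 7, 8, 2, 10, 11, 0]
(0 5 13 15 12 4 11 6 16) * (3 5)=(0 3 5 13 15 12 4 11 6 16)=[3, 1, 2, 5, 11, 13, 16, 7, 8, 9, 10, 6, 4, 15, 14, 12, 0]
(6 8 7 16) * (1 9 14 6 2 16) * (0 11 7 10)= (0 11 7 1 9 14 6 8 10)(2 16)= [11, 9, 16, 3, 4, 5, 8, 1, 10, 14, 0, 7, 12, 13, 6, 15, 2]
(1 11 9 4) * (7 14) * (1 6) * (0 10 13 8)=(0 10 13 8)(1 11 9 4 6)(7 14)=[10, 11, 2, 3, 6, 5, 1, 14, 0, 4, 13, 9, 12, 8, 7]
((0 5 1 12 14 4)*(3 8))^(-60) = (14) = [0, 1, 2, 3, 4, 5, 6, 7, 8, 9, 10, 11, 12, 13, 14]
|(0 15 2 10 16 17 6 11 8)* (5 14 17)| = 11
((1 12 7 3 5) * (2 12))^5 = (1 5 3 7 12 2) = [0, 5, 1, 7, 4, 3, 6, 12, 8, 9, 10, 11, 2]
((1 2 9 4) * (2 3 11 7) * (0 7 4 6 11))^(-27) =(11) =[0, 1, 2, 3, 4, 5, 6, 7, 8, 9, 10, 11]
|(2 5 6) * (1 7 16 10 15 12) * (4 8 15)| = |(1 7 16 10 4 8 15 12)(2 5 6)| = 24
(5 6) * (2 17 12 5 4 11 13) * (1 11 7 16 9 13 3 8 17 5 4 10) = (1 11 3 8 17 12 4 7 16 9 13 2 5 6 10) = [0, 11, 5, 8, 7, 6, 10, 16, 17, 13, 1, 3, 4, 2, 14, 15, 9, 12]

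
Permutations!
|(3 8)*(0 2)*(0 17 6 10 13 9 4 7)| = 18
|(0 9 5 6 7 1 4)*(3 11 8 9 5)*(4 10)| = 28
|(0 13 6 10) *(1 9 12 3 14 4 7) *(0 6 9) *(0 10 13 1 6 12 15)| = 12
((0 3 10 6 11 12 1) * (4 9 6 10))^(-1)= [1, 12, 2, 0, 3, 5, 9, 7, 8, 4, 10, 6, 11]= (0 1 12 11 6 9 4 3)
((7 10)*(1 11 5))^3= (11)(7 10)= [0, 1, 2, 3, 4, 5, 6, 10, 8, 9, 7, 11]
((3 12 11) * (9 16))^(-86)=[0, 1, 2, 12, 4, 5, 6, 7, 8, 9, 10, 3, 11, 13, 14, 15, 16]=(16)(3 12 11)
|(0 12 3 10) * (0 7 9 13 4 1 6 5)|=11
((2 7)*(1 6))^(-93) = (1 6)(2 7) = [0, 6, 7, 3, 4, 5, 1, 2]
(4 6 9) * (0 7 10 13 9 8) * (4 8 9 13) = [7, 1, 2, 3, 6, 5, 9, 10, 0, 8, 4, 11, 12, 13] = (13)(0 7 10 4 6 9 8)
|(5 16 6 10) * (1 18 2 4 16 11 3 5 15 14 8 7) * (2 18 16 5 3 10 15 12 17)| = 7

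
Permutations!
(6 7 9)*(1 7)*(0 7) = [7, 0, 2, 3, 4, 5, 1, 9, 8, 6] = (0 7 9 6 1)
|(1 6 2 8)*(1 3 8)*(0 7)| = 6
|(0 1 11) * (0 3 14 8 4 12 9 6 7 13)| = 12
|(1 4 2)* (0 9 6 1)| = 6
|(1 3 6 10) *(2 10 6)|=|(1 3 2 10)|=4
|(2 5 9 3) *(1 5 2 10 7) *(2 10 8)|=8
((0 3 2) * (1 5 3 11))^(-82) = [1, 3, 11, 0, 4, 2, 6, 7, 8, 9, 10, 5] = (0 1 3)(2 11 5)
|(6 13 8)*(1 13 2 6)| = |(1 13 8)(2 6)| = 6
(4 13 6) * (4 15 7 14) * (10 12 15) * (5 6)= (4 13 5 6 10 12 15 7 14)= [0, 1, 2, 3, 13, 6, 10, 14, 8, 9, 12, 11, 15, 5, 4, 7]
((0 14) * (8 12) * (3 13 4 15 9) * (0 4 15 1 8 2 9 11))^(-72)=(15)=[0, 1, 2, 3, 4, 5, 6, 7, 8, 9, 10, 11, 12, 13, 14, 15]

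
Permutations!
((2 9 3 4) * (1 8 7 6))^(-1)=(1 6 7 8)(2 4 3 9)=[0, 6, 4, 9, 3, 5, 7, 8, 1, 2]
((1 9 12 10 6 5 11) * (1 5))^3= (1 10 9 6 12)(5 11)= [0, 10, 2, 3, 4, 11, 12, 7, 8, 6, 9, 5, 1]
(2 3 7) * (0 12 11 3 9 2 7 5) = (0 12 11 3 5)(2 9) = [12, 1, 9, 5, 4, 0, 6, 7, 8, 2, 10, 3, 11]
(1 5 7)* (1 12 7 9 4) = [0, 5, 2, 3, 1, 9, 6, 12, 8, 4, 10, 11, 7] = (1 5 9 4)(7 12)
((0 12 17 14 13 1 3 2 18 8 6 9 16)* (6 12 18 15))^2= (0 8 17 13 3 15 9)(1 2 6 16 18 12 14)= [8, 2, 6, 15, 4, 5, 16, 7, 17, 0, 10, 11, 14, 3, 1, 9, 18, 13, 12]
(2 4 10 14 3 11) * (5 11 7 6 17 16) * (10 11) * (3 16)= (2 4 11)(3 7 6 17)(5 10 14 16)= [0, 1, 4, 7, 11, 10, 17, 6, 8, 9, 14, 2, 12, 13, 16, 15, 5, 3]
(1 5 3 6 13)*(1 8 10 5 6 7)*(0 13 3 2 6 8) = (0 13)(1 8 10 5 2 6 3 7) = [13, 8, 6, 7, 4, 2, 3, 1, 10, 9, 5, 11, 12, 0]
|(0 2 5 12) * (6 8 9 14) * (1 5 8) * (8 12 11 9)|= 6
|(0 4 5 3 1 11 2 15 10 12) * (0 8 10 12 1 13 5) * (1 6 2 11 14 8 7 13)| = |(0 4)(1 14 8 10 6 2 15 12 7 13 5 3)| = 12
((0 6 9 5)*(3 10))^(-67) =(0 6 9 5)(3 10) =[6, 1, 2, 10, 4, 0, 9, 7, 8, 5, 3]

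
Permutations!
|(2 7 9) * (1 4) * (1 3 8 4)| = 3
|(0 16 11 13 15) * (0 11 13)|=|(0 16 13 15 11)|=5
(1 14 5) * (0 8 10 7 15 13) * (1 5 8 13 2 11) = (0 13)(1 14 8 10 7 15 2 11) = [13, 14, 11, 3, 4, 5, 6, 15, 10, 9, 7, 1, 12, 0, 8, 2]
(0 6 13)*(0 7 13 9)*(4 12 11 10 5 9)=[6, 1, 2, 3, 12, 9, 4, 13, 8, 0, 5, 10, 11, 7]=(0 6 4 12 11 10 5 9)(7 13)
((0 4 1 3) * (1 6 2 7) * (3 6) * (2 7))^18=(7)=[0, 1, 2, 3, 4, 5, 6, 7]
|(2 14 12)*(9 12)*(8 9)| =|(2 14 8 9 12)| =5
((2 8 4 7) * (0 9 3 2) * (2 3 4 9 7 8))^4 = (4 8 9) = [0, 1, 2, 3, 8, 5, 6, 7, 9, 4]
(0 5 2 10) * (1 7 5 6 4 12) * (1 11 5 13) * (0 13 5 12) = (0 6 4)(1 7 5 2 10 13)(11 12) = [6, 7, 10, 3, 0, 2, 4, 5, 8, 9, 13, 12, 11, 1]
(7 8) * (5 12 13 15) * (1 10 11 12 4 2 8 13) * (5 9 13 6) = (1 10 11 12)(2 8 7 6 5 4)(9 13 15) = [0, 10, 8, 3, 2, 4, 5, 6, 7, 13, 11, 12, 1, 15, 14, 9]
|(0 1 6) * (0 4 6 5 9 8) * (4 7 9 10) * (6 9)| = 14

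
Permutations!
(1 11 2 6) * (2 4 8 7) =(1 11 4 8 7 2 6) =[0, 11, 6, 3, 8, 5, 1, 2, 7, 9, 10, 4]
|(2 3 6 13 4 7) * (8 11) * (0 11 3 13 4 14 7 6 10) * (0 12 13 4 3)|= |(0 11 8)(2 4 6 3 10 12 13 14 7)|= 9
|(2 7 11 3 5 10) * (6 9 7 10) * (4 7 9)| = |(2 10)(3 5 6 4 7 11)| = 6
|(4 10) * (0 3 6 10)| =|(0 3 6 10 4)| =5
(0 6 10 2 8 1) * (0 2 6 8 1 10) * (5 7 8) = (0 5 7 8 10 6)(1 2) = [5, 2, 1, 3, 4, 7, 0, 8, 10, 9, 6]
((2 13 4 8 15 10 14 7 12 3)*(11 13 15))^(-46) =(2 14 3 10 12 15 7)(4 11)(8 13) =[0, 1, 14, 10, 11, 5, 6, 2, 13, 9, 12, 4, 15, 8, 3, 7]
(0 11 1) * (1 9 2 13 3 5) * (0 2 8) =(0 11 9 8)(1 2 13 3 5) =[11, 2, 13, 5, 4, 1, 6, 7, 0, 8, 10, 9, 12, 3]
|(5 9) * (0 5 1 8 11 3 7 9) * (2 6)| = |(0 5)(1 8 11 3 7 9)(2 6)| = 6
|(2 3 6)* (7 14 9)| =3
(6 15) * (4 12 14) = [0, 1, 2, 3, 12, 5, 15, 7, 8, 9, 10, 11, 14, 13, 4, 6] = (4 12 14)(6 15)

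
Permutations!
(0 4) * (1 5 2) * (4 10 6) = (0 10 6 4)(1 5 2) = [10, 5, 1, 3, 0, 2, 4, 7, 8, 9, 6]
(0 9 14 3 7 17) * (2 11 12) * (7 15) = (0 9 14 3 15 7 17)(2 11 12) = [9, 1, 11, 15, 4, 5, 6, 17, 8, 14, 10, 12, 2, 13, 3, 7, 16, 0]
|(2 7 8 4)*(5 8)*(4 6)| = 6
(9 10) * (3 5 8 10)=(3 5 8 10 9)=[0, 1, 2, 5, 4, 8, 6, 7, 10, 3, 9]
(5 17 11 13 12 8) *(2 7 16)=(2 7 16)(5 17 11 13 12 8)=[0, 1, 7, 3, 4, 17, 6, 16, 5, 9, 10, 13, 8, 12, 14, 15, 2, 11]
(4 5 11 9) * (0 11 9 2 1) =(0 11 2 1)(4 5 9) =[11, 0, 1, 3, 5, 9, 6, 7, 8, 4, 10, 2]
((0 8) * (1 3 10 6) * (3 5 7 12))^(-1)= (0 8)(1 6 10 3 12 7 5)= [8, 6, 2, 12, 4, 1, 10, 5, 0, 9, 3, 11, 7]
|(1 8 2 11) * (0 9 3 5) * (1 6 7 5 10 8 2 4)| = 12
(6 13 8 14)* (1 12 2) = (1 12 2)(6 13 8 14) = [0, 12, 1, 3, 4, 5, 13, 7, 14, 9, 10, 11, 2, 8, 6]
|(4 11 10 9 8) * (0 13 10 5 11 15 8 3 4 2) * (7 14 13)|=22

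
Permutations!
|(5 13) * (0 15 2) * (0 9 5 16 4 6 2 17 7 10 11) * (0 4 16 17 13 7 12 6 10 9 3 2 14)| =|(0 15 13 17 12 6 14)(2 3)(4 10 11)(5 7 9)| =42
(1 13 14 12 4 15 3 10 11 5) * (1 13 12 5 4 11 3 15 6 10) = [0, 12, 2, 1, 6, 13, 10, 7, 8, 9, 3, 4, 11, 14, 5, 15] = (15)(1 12 11 4 6 10 3)(5 13 14)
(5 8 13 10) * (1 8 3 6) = (1 8 13 10 5 3 6) = [0, 8, 2, 6, 4, 3, 1, 7, 13, 9, 5, 11, 12, 10]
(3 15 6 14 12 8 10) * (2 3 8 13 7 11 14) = (2 3 15 6)(7 11 14 12 13)(8 10) = [0, 1, 3, 15, 4, 5, 2, 11, 10, 9, 8, 14, 13, 7, 12, 6]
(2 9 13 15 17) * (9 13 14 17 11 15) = (2 13 9 14 17)(11 15) = [0, 1, 13, 3, 4, 5, 6, 7, 8, 14, 10, 15, 12, 9, 17, 11, 16, 2]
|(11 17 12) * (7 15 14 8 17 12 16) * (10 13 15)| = 8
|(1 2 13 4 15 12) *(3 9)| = 6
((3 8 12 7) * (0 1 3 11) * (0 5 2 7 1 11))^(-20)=[0, 1, 2, 3, 4, 5, 6, 7, 8, 9, 10, 11, 12]=(12)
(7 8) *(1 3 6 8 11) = [0, 3, 2, 6, 4, 5, 8, 11, 7, 9, 10, 1] = (1 3 6 8 7 11)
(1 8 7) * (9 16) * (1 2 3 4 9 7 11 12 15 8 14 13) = (1 14 13)(2 3 4 9 16 7)(8 11 12 15) = [0, 14, 3, 4, 9, 5, 6, 2, 11, 16, 10, 12, 15, 1, 13, 8, 7]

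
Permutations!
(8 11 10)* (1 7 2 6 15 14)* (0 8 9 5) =(0 8 11 10 9 5)(1 7 2 6 15 14) =[8, 7, 6, 3, 4, 0, 15, 2, 11, 5, 9, 10, 12, 13, 1, 14]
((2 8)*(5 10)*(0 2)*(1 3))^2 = (10)(0 8 2) = [8, 1, 0, 3, 4, 5, 6, 7, 2, 9, 10]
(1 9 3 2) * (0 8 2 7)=(0 8 2 1 9 3 7)=[8, 9, 1, 7, 4, 5, 6, 0, 2, 3]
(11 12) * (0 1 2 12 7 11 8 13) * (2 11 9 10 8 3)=[1, 11, 12, 2, 4, 5, 6, 9, 13, 10, 8, 7, 3, 0]=(0 1 11 7 9 10 8 13)(2 12 3)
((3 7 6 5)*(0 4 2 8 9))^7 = [2, 1, 9, 5, 8, 6, 7, 3, 0, 4] = (0 2 9 4 8)(3 5 6 7)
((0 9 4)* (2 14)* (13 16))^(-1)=(0 4 9)(2 14)(13 16)=[4, 1, 14, 3, 9, 5, 6, 7, 8, 0, 10, 11, 12, 16, 2, 15, 13]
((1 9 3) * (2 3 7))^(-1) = [0, 3, 7, 2, 4, 5, 6, 9, 8, 1] = (1 3 2 7 9)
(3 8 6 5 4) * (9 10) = (3 8 6 5 4)(9 10) = [0, 1, 2, 8, 3, 4, 5, 7, 6, 10, 9]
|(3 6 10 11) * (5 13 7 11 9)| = |(3 6 10 9 5 13 7 11)| = 8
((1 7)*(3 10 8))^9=[0, 7, 2, 3, 4, 5, 6, 1, 8, 9, 10]=(10)(1 7)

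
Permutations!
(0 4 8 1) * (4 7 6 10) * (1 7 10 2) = (0 10 4 8 7 6 2 1) = [10, 0, 1, 3, 8, 5, 2, 6, 7, 9, 4]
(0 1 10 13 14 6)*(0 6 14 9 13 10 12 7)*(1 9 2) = [9, 12, 1, 3, 4, 5, 6, 0, 8, 13, 10, 11, 7, 2, 14] = (14)(0 9 13 2 1 12 7)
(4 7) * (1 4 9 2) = (1 4 7 9 2) = [0, 4, 1, 3, 7, 5, 6, 9, 8, 2]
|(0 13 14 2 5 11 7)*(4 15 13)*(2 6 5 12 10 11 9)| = |(0 4 15 13 14 6 5 9 2 12 10 11 7)| = 13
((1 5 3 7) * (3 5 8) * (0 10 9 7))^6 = (0 3 8 1 7 9 10) = [3, 7, 2, 8, 4, 5, 6, 9, 1, 10, 0]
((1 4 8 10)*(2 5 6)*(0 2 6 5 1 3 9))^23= (0 9 3 10 8 4 1 2)= [9, 2, 0, 10, 1, 5, 6, 7, 4, 3, 8]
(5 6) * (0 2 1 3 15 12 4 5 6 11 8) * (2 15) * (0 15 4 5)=(0 4)(1 3 2)(5 11 8 15 12)=[4, 3, 1, 2, 0, 11, 6, 7, 15, 9, 10, 8, 5, 13, 14, 12]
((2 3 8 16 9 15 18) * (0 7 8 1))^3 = (0 16 18 1 8 15 3 7 9 2) = [16, 8, 0, 7, 4, 5, 6, 9, 15, 2, 10, 11, 12, 13, 14, 3, 18, 17, 1]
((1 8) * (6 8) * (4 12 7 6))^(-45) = (1 7)(4 6)(8 12) = [0, 7, 2, 3, 6, 5, 4, 1, 12, 9, 10, 11, 8]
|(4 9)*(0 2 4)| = 4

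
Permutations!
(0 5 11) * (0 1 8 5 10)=(0 10)(1 8 5 11)=[10, 8, 2, 3, 4, 11, 6, 7, 5, 9, 0, 1]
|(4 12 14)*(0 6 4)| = 5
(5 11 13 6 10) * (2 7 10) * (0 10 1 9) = [10, 9, 7, 3, 4, 11, 2, 1, 8, 0, 5, 13, 12, 6] = (0 10 5 11 13 6 2 7 1 9)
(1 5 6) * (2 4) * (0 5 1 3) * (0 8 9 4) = (0 5 6 3 8 9 4 2) = [5, 1, 0, 8, 2, 6, 3, 7, 9, 4]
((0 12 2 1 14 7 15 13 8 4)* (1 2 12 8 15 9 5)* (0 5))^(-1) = (0 9 7 14 1 5 4 8)(13 15) = [9, 5, 2, 3, 8, 4, 6, 14, 0, 7, 10, 11, 12, 15, 1, 13]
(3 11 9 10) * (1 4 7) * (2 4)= (1 2 4 7)(3 11 9 10)= [0, 2, 4, 11, 7, 5, 6, 1, 8, 10, 3, 9]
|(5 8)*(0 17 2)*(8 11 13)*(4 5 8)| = 12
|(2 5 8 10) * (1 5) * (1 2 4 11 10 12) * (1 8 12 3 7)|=|(1 5 12 8 3 7)(4 11 10)|=6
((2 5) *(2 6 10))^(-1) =(2 10 6 5) =[0, 1, 10, 3, 4, 2, 5, 7, 8, 9, 6]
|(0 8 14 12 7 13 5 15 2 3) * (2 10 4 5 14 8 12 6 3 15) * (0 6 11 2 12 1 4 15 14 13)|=|(0 1 4 5 12 7)(2 14 11)(3 6)(10 15)|=6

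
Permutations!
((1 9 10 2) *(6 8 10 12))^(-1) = [0, 2, 10, 3, 4, 5, 12, 7, 6, 1, 8, 11, 9] = (1 2 10 8 6 12 9)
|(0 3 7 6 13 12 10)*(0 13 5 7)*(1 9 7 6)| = 6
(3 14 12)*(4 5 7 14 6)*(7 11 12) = (3 6 4 5 11 12)(7 14) = [0, 1, 2, 6, 5, 11, 4, 14, 8, 9, 10, 12, 3, 13, 7]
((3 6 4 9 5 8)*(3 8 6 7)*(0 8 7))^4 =(9) =[0, 1, 2, 3, 4, 5, 6, 7, 8, 9]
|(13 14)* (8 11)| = |(8 11)(13 14)| = 2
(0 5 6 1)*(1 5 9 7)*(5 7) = (0 9 5 6 7 1) = [9, 0, 2, 3, 4, 6, 7, 1, 8, 5]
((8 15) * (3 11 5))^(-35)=(3 11 5)(8 15)=[0, 1, 2, 11, 4, 3, 6, 7, 15, 9, 10, 5, 12, 13, 14, 8]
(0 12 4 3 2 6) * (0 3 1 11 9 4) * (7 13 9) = (0 12)(1 11 7 13 9 4)(2 6 3) = [12, 11, 6, 2, 1, 5, 3, 13, 8, 4, 10, 7, 0, 9]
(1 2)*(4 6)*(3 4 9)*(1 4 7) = [0, 2, 4, 7, 6, 5, 9, 1, 8, 3] = (1 2 4 6 9 3 7)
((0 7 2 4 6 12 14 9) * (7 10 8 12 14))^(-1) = [9, 1, 7, 3, 2, 5, 4, 12, 10, 14, 0, 11, 8, 13, 6] = (0 9 14 6 4 2 7 12 8 10)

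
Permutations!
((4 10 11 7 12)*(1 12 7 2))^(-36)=(12)=[0, 1, 2, 3, 4, 5, 6, 7, 8, 9, 10, 11, 12]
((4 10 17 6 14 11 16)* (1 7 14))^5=[0, 4, 2, 3, 7, 5, 16, 10, 8, 9, 14, 6, 12, 13, 17, 15, 1, 11]=(1 4 7 10 14 17 11 6 16)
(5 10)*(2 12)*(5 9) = (2 12)(5 10 9) = [0, 1, 12, 3, 4, 10, 6, 7, 8, 5, 9, 11, 2]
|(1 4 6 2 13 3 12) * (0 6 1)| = 6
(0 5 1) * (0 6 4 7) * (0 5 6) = (0 6 4 7 5 1) = [6, 0, 2, 3, 7, 1, 4, 5]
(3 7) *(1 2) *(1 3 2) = (2 3 7) = [0, 1, 3, 7, 4, 5, 6, 2]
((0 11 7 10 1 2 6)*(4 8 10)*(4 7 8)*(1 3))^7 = (0 6 2 1 3 10 8 11) = [6, 3, 1, 10, 4, 5, 2, 7, 11, 9, 8, 0]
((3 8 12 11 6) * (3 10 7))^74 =(3 6 8 10 12 7 11) =[0, 1, 2, 6, 4, 5, 8, 11, 10, 9, 12, 3, 7]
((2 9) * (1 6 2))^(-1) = (1 9 2 6) = [0, 9, 6, 3, 4, 5, 1, 7, 8, 2]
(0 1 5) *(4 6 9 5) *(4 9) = (0 1 9 5)(4 6) = [1, 9, 2, 3, 6, 0, 4, 7, 8, 5]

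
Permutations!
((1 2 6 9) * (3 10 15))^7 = (1 9 6 2)(3 10 15) = [0, 9, 1, 10, 4, 5, 2, 7, 8, 6, 15, 11, 12, 13, 14, 3]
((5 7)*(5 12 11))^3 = (5 11 12 7) = [0, 1, 2, 3, 4, 11, 6, 5, 8, 9, 10, 12, 7]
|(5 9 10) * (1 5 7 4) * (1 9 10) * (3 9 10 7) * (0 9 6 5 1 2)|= 6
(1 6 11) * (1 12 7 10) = (1 6 11 12 7 10) = [0, 6, 2, 3, 4, 5, 11, 10, 8, 9, 1, 12, 7]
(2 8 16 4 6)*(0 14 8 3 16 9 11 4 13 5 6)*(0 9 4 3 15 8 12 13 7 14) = (2 15 8 4 9 11 3 16 7 14 12 13 5 6) = [0, 1, 15, 16, 9, 6, 2, 14, 4, 11, 10, 3, 13, 5, 12, 8, 7]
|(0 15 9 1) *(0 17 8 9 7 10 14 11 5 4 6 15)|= 8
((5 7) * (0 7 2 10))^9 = (0 10 2 5 7) = [10, 1, 5, 3, 4, 7, 6, 0, 8, 9, 2]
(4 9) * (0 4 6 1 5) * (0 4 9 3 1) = (0 9 6)(1 5 4 3) = [9, 5, 2, 1, 3, 4, 0, 7, 8, 6]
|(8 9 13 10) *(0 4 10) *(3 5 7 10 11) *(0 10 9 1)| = |(0 4 11 3 5 7 9 13 10 8 1)| = 11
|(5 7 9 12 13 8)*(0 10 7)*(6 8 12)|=14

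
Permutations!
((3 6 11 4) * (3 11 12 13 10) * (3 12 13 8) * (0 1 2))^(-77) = (0 1 2)(3 6 13 10 12 8)(4 11) = [1, 2, 0, 6, 11, 5, 13, 7, 3, 9, 12, 4, 8, 10]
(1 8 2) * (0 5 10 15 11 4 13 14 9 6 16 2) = (0 5 10 15 11 4 13 14 9 6 16 2 1 8) = [5, 8, 1, 3, 13, 10, 16, 7, 0, 6, 15, 4, 12, 14, 9, 11, 2]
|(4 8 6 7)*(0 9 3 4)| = 7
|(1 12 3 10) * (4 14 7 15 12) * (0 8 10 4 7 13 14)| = 18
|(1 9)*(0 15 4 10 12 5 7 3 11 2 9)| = |(0 15 4 10 12 5 7 3 11 2 9 1)| = 12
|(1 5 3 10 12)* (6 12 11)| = |(1 5 3 10 11 6 12)| = 7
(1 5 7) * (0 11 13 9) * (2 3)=(0 11 13 9)(1 5 7)(2 3)=[11, 5, 3, 2, 4, 7, 6, 1, 8, 0, 10, 13, 12, 9]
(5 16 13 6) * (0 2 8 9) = (0 2 8 9)(5 16 13 6) = [2, 1, 8, 3, 4, 16, 5, 7, 9, 0, 10, 11, 12, 6, 14, 15, 13]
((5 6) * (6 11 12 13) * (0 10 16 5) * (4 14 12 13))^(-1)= (0 6 13 11 5 16 10)(4 12 14)= [6, 1, 2, 3, 12, 16, 13, 7, 8, 9, 0, 5, 14, 11, 4, 15, 10]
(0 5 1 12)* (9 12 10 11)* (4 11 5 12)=[12, 10, 2, 3, 11, 1, 6, 7, 8, 4, 5, 9, 0]=(0 12)(1 10 5)(4 11 9)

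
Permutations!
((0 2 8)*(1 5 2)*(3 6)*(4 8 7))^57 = [1, 5, 7, 6, 8, 2, 3, 4, 0] = (0 1 5 2 7 4 8)(3 6)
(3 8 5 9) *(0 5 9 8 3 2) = (0 5 8 9 2) = [5, 1, 0, 3, 4, 8, 6, 7, 9, 2]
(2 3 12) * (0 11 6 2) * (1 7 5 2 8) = (0 11 6 8 1 7 5 2 3 12) = [11, 7, 3, 12, 4, 2, 8, 5, 1, 9, 10, 6, 0]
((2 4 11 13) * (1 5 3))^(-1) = (1 3 5)(2 13 11 4) = [0, 3, 13, 5, 2, 1, 6, 7, 8, 9, 10, 4, 12, 11]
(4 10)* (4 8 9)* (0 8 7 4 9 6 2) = (0 8 6 2)(4 10 7) = [8, 1, 0, 3, 10, 5, 2, 4, 6, 9, 7]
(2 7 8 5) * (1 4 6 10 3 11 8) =[0, 4, 7, 11, 6, 2, 10, 1, 5, 9, 3, 8] =(1 4 6 10 3 11 8 5 2 7)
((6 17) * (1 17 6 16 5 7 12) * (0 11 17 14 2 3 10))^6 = (0 12)(1 11)(2 16)(3 5)(7 10)(14 17) = [12, 11, 16, 5, 4, 3, 6, 10, 8, 9, 7, 1, 0, 13, 17, 15, 2, 14]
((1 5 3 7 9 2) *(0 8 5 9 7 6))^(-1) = (0 6 3 5 8)(1 2 9) = [6, 2, 9, 5, 4, 8, 3, 7, 0, 1]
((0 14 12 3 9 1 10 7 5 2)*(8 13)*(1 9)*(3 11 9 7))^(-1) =(0 2 5 7 9 11 12 14)(1 3 10)(8 13) =[2, 3, 5, 10, 4, 7, 6, 9, 13, 11, 1, 12, 14, 8, 0]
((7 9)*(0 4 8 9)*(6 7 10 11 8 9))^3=(0 10 6 4 11 7 9 8)=[10, 1, 2, 3, 11, 5, 4, 9, 0, 8, 6, 7]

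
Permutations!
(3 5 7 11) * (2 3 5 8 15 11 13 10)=[0, 1, 3, 8, 4, 7, 6, 13, 15, 9, 2, 5, 12, 10, 14, 11]=(2 3 8 15 11 5 7 13 10)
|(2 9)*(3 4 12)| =|(2 9)(3 4 12)| =6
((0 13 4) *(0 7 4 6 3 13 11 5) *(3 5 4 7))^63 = (13) = [0, 1, 2, 3, 4, 5, 6, 7, 8, 9, 10, 11, 12, 13]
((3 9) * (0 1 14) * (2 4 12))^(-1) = [14, 0, 12, 9, 2, 5, 6, 7, 8, 3, 10, 11, 4, 13, 1] = (0 14 1)(2 12 4)(3 9)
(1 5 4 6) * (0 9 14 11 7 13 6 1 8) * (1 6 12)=[9, 5, 2, 3, 6, 4, 8, 13, 0, 14, 10, 7, 1, 12, 11]=(0 9 14 11 7 13 12 1 5 4 6 8)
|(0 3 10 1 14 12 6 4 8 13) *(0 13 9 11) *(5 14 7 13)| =|(0 3 10 1 7 13 5 14 12 6 4 8 9 11)| =14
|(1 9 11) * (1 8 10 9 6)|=|(1 6)(8 10 9 11)|=4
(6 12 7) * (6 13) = (6 12 7 13) = [0, 1, 2, 3, 4, 5, 12, 13, 8, 9, 10, 11, 7, 6]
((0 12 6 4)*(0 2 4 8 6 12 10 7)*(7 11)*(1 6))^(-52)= (12)(1 8 6)= [0, 8, 2, 3, 4, 5, 1, 7, 6, 9, 10, 11, 12]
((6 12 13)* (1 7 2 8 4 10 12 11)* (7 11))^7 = [0, 11, 7, 3, 8, 5, 13, 6, 2, 9, 4, 1, 10, 12] = (1 11)(2 7 6 13 12 10 4 8)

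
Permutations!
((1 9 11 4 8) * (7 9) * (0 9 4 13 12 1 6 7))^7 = (0 9 11 13 12 1)(4 7 6 8) = [9, 0, 2, 3, 7, 5, 8, 6, 4, 11, 10, 13, 1, 12]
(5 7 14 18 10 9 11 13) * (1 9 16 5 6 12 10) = (1 9 11 13 6 12 10 16 5 7 14 18) = [0, 9, 2, 3, 4, 7, 12, 14, 8, 11, 16, 13, 10, 6, 18, 15, 5, 17, 1]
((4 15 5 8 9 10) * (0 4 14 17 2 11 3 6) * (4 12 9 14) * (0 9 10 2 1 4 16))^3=[16, 5, 6, 2, 8, 17, 11, 7, 1, 3, 12, 9, 0, 13, 4, 14, 10, 15]=(0 16 10 12)(1 5 17 15 14 4 8)(2 6 11 9 3)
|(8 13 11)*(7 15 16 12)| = |(7 15 16 12)(8 13 11)| = 12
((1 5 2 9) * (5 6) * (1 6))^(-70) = [0, 1, 6, 3, 4, 9, 2, 7, 8, 5] = (2 6)(5 9)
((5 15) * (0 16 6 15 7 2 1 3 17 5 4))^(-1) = (0 4 15 6 16)(1 2 7 5 17 3) = [4, 2, 7, 1, 15, 17, 16, 5, 8, 9, 10, 11, 12, 13, 14, 6, 0, 3]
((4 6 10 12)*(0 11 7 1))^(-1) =[1, 7, 2, 3, 12, 5, 4, 11, 8, 9, 6, 0, 10] =(0 1 7 11)(4 12 10 6)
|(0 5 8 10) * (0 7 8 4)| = 3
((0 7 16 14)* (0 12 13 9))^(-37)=[13, 1, 2, 3, 4, 5, 6, 9, 8, 12, 10, 11, 16, 14, 7, 15, 0]=(0 13 14 7 9 12 16)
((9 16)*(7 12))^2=(16)=[0, 1, 2, 3, 4, 5, 6, 7, 8, 9, 10, 11, 12, 13, 14, 15, 16]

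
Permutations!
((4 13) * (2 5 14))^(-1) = [0, 1, 14, 3, 13, 2, 6, 7, 8, 9, 10, 11, 12, 4, 5] = (2 14 5)(4 13)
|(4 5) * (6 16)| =2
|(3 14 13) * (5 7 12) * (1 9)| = 6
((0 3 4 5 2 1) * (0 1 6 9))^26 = (0 6 5 3 9 2 4) = [6, 1, 4, 9, 0, 3, 5, 7, 8, 2]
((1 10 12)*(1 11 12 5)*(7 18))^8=(18)(1 5 10)=[0, 5, 2, 3, 4, 10, 6, 7, 8, 9, 1, 11, 12, 13, 14, 15, 16, 17, 18]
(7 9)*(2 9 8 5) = [0, 1, 9, 3, 4, 2, 6, 8, 5, 7] = (2 9 7 8 5)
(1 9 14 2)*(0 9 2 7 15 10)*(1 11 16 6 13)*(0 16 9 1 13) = (0 1 2 11 9 14 7 15 10 16 6) = [1, 2, 11, 3, 4, 5, 0, 15, 8, 14, 16, 9, 12, 13, 7, 10, 6]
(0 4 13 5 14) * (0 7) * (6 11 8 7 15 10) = (0 4 13 5 14 15 10 6 11 8 7) = [4, 1, 2, 3, 13, 14, 11, 0, 7, 9, 6, 8, 12, 5, 15, 10]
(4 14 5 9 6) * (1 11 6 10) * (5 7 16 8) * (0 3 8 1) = [3, 11, 2, 8, 14, 9, 4, 16, 5, 10, 0, 6, 12, 13, 7, 15, 1] = (0 3 8 5 9 10)(1 11 6 4 14 7 16)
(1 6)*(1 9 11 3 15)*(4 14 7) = (1 6 9 11 3 15)(4 14 7) = [0, 6, 2, 15, 14, 5, 9, 4, 8, 11, 10, 3, 12, 13, 7, 1]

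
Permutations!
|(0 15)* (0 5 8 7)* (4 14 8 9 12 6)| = 10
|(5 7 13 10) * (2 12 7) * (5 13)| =4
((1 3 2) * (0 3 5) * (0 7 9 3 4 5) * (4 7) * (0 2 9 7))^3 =[0, 2, 1, 9, 5, 4, 6, 7, 8, 3] =(1 2)(3 9)(4 5)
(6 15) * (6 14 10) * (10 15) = (6 10)(14 15) = [0, 1, 2, 3, 4, 5, 10, 7, 8, 9, 6, 11, 12, 13, 15, 14]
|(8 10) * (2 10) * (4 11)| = |(2 10 8)(4 11)| = 6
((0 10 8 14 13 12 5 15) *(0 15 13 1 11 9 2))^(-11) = [11, 10, 1, 3, 4, 13, 6, 7, 2, 14, 9, 8, 5, 12, 0, 15] = (15)(0 11 8 2 1 10 9 14)(5 13 12)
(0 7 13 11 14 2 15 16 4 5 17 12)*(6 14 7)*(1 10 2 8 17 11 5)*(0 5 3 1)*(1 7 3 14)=(0 6 1 10 2 15 16 4)(3 7 13 14 8 17 12 5 11)=[6, 10, 15, 7, 0, 11, 1, 13, 17, 9, 2, 3, 5, 14, 8, 16, 4, 12]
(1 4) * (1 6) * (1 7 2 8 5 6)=(1 4)(2 8 5 6 7)=[0, 4, 8, 3, 1, 6, 7, 2, 5]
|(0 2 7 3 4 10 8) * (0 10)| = 10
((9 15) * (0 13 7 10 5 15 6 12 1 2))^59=(0 5 12 13 15 1 7 9 2 10 6)=[5, 7, 10, 3, 4, 12, 0, 9, 8, 2, 6, 11, 13, 15, 14, 1]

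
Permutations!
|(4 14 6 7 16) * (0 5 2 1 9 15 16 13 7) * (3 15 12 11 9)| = 30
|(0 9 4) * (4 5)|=|(0 9 5 4)|=4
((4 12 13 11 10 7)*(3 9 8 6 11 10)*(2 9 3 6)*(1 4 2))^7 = (1 9 7 13 4 8 2 10 12)(6 11) = [0, 9, 10, 3, 8, 5, 11, 13, 2, 7, 12, 6, 1, 4]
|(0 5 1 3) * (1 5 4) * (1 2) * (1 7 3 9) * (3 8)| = 6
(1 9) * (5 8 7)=[0, 9, 2, 3, 4, 8, 6, 5, 7, 1]=(1 9)(5 8 7)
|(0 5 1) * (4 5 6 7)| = |(0 6 7 4 5 1)| = 6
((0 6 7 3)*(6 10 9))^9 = (0 6)(3 9)(7 10) = [6, 1, 2, 9, 4, 5, 0, 10, 8, 3, 7]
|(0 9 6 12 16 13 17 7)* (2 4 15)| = 24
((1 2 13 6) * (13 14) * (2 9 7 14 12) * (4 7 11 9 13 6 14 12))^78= [0, 14, 7, 3, 12, 5, 13, 2, 8, 9, 10, 11, 4, 6, 1]= (1 14)(2 7)(4 12)(6 13)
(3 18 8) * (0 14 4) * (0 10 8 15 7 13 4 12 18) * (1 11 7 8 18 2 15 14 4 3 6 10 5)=(0 4 5 1 11 7 13 3)(2 15 8 6 10 18 14 12)=[4, 11, 15, 0, 5, 1, 10, 13, 6, 9, 18, 7, 2, 3, 12, 8, 16, 17, 14]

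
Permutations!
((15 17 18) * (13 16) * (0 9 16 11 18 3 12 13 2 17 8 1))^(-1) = (0 1 8 15 18 11 13 12 3 17 2 16 9) = [1, 8, 16, 17, 4, 5, 6, 7, 15, 0, 10, 13, 3, 12, 14, 18, 9, 2, 11]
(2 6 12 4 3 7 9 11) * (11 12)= [0, 1, 6, 7, 3, 5, 11, 9, 8, 12, 10, 2, 4]= (2 6 11)(3 7 9 12 4)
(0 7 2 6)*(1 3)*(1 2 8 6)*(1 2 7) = [1, 3, 2, 7, 4, 5, 0, 8, 6] = (0 1 3 7 8 6)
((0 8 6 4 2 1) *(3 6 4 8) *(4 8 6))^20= [0, 1, 2, 3, 4, 5, 6, 7, 8]= (8)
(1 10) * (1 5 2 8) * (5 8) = (1 10 8)(2 5) = [0, 10, 5, 3, 4, 2, 6, 7, 1, 9, 8]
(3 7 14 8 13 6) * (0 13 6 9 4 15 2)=(0 13 9 4 15 2)(3 7 14 8 6)=[13, 1, 0, 7, 15, 5, 3, 14, 6, 4, 10, 11, 12, 9, 8, 2]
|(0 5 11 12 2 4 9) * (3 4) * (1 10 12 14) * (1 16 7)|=|(0 5 11 14 16 7 1 10 12 2 3 4 9)|=13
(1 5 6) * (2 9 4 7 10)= (1 5 6)(2 9 4 7 10)= [0, 5, 9, 3, 7, 6, 1, 10, 8, 4, 2]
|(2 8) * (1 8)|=|(1 8 2)|=3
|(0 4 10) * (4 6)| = |(0 6 4 10)| = 4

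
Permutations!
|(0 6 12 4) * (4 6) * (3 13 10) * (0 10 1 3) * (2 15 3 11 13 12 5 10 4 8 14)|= 30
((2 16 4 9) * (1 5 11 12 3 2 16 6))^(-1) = (1 6 2 3 12 11 5)(4 16 9) = [0, 6, 3, 12, 16, 1, 2, 7, 8, 4, 10, 5, 11, 13, 14, 15, 9]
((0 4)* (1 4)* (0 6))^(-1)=(0 6 4 1)=[6, 0, 2, 3, 1, 5, 4]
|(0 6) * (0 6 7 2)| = 3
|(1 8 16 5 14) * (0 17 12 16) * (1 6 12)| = |(0 17 1 8)(5 14 6 12 16)| = 20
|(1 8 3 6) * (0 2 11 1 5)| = 8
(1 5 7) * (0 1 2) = (0 1 5 7 2) = [1, 5, 0, 3, 4, 7, 6, 2]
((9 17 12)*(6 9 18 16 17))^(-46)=[0, 1, 2, 3, 4, 5, 6, 7, 8, 9, 10, 11, 16, 13, 14, 15, 12, 18, 17]=(12 16)(17 18)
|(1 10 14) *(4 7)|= |(1 10 14)(4 7)|= 6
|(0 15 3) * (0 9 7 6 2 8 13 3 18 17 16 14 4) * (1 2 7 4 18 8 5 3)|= |(0 15 8 13 1 2 5 3 9 4)(6 7)(14 18 17 16)|= 20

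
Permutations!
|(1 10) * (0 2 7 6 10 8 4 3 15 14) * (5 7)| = 12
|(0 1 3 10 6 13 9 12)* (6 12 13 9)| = |(0 1 3 10 12)(6 9 13)| = 15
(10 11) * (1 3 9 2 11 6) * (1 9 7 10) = [0, 3, 11, 7, 4, 5, 9, 10, 8, 2, 6, 1] = (1 3 7 10 6 9 2 11)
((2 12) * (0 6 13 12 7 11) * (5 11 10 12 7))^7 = (0 5 12 7 6 11 2 10 13) = [5, 1, 10, 3, 4, 12, 11, 6, 8, 9, 13, 2, 7, 0]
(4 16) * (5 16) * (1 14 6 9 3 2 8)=(1 14 6 9 3 2 8)(4 5 16)=[0, 14, 8, 2, 5, 16, 9, 7, 1, 3, 10, 11, 12, 13, 6, 15, 4]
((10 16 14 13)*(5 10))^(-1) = (5 13 14 16 10) = [0, 1, 2, 3, 4, 13, 6, 7, 8, 9, 5, 11, 12, 14, 16, 15, 10]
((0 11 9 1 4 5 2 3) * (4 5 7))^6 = (0 3 2 5 1 9 11) = [3, 9, 5, 2, 4, 1, 6, 7, 8, 11, 10, 0]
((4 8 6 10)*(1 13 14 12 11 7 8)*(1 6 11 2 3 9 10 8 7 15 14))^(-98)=(2 3 9 10 4 6 8 11 15 14 12)=[0, 1, 3, 9, 6, 5, 8, 7, 11, 10, 4, 15, 2, 13, 12, 14]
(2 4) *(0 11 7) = (0 11 7)(2 4) = [11, 1, 4, 3, 2, 5, 6, 0, 8, 9, 10, 7]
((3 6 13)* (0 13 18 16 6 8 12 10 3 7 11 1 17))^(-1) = (0 17 1 11 7 13)(3 10 12 8)(6 16 18) = [17, 11, 2, 10, 4, 5, 16, 13, 3, 9, 12, 7, 8, 0, 14, 15, 18, 1, 6]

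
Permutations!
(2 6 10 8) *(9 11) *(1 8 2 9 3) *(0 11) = (0 11 3 1 8 9)(2 6 10) = [11, 8, 6, 1, 4, 5, 10, 7, 9, 0, 2, 3]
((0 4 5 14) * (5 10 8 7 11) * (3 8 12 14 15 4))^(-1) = (0 14 12 10 4 15 5 11 7 8 3) = [14, 1, 2, 0, 15, 11, 6, 8, 3, 9, 4, 7, 10, 13, 12, 5]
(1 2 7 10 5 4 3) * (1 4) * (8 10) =[0, 2, 7, 4, 3, 1, 6, 8, 10, 9, 5] =(1 2 7 8 10 5)(3 4)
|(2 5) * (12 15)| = |(2 5)(12 15)| = 2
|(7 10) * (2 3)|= 2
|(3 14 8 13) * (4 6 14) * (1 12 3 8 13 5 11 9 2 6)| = |(1 12 3 4)(2 6 14 13 8 5 11 9)| = 8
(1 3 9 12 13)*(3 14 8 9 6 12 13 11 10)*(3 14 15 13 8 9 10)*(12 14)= (1 15 13)(3 6 14 9 8 10 12 11)= [0, 15, 2, 6, 4, 5, 14, 7, 10, 8, 12, 3, 11, 1, 9, 13]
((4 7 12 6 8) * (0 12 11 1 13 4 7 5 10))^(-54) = [12, 13, 2, 3, 5, 10, 8, 11, 7, 9, 0, 1, 6, 4] = (0 12 6 8 7 11 1 13 4 5 10)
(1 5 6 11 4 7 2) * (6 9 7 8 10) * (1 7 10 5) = (2 7)(4 8 5 9 10 6 11) = [0, 1, 7, 3, 8, 9, 11, 2, 5, 10, 6, 4]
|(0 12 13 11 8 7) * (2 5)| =|(0 12 13 11 8 7)(2 5)| =6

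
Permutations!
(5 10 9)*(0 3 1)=(0 3 1)(5 10 9)=[3, 0, 2, 1, 4, 10, 6, 7, 8, 5, 9]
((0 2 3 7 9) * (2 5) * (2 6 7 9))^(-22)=(0 9 3 2 7 6 5)=[9, 1, 7, 2, 4, 0, 5, 6, 8, 3]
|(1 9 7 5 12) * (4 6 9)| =|(1 4 6 9 7 5 12)| =7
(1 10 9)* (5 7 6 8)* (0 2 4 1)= (0 2 4 1 10 9)(5 7 6 8)= [2, 10, 4, 3, 1, 7, 8, 6, 5, 0, 9]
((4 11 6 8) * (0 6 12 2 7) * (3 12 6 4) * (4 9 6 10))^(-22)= (0 6 3 2)(4 10 11)(7 9 8 12)= [6, 1, 0, 2, 10, 5, 3, 9, 12, 8, 11, 4, 7]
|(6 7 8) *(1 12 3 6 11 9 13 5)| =10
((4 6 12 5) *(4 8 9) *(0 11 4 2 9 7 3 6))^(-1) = [4, 1, 9, 7, 11, 12, 3, 8, 5, 2, 10, 0, 6] = (0 4 11)(2 9)(3 7 8 5 12 6)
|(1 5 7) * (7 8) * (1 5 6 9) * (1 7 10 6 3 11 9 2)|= |(1 3 11 9 7 5 8 10 6 2)|= 10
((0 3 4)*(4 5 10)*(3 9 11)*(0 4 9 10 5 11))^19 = [10, 1, 2, 11, 4, 5, 6, 7, 8, 0, 9, 3] = (0 10 9)(3 11)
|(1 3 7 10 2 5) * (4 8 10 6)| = 9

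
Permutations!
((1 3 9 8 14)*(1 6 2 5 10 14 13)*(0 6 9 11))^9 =(0 1 9 5)(2 11 13 14)(3 8 10 6) =[1, 9, 11, 8, 4, 0, 3, 7, 10, 5, 6, 13, 12, 14, 2]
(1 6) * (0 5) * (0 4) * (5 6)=(0 6 1 5 4)=[6, 5, 2, 3, 0, 4, 1]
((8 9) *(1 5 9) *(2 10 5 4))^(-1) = (1 8 9 5 10 2 4) = [0, 8, 4, 3, 1, 10, 6, 7, 9, 5, 2]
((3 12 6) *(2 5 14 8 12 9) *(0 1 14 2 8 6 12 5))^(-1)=(0 2 5 8 9 3 6 14 1)=[2, 0, 5, 6, 4, 8, 14, 7, 9, 3, 10, 11, 12, 13, 1]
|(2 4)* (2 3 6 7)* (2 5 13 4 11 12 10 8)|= |(2 11 12 10 8)(3 6 7 5 13 4)|= 30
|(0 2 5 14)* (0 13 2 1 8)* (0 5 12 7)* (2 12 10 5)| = 10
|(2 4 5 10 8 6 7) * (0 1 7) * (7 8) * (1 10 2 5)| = 9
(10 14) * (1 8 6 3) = [0, 8, 2, 1, 4, 5, 3, 7, 6, 9, 14, 11, 12, 13, 10] = (1 8 6 3)(10 14)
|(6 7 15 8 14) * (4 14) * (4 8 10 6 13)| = |(4 14 13)(6 7 15 10)| = 12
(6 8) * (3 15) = [0, 1, 2, 15, 4, 5, 8, 7, 6, 9, 10, 11, 12, 13, 14, 3] = (3 15)(6 8)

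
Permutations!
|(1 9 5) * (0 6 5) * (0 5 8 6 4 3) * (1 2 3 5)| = 10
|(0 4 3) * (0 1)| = |(0 4 3 1)| = 4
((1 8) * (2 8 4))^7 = (1 8 2 4) = [0, 8, 4, 3, 1, 5, 6, 7, 2]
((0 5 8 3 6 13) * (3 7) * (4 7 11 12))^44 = (0 12 6 8 7)(3 5 4 13 11) = [12, 1, 2, 5, 13, 4, 8, 0, 7, 9, 10, 3, 6, 11]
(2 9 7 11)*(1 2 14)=[0, 2, 9, 3, 4, 5, 6, 11, 8, 7, 10, 14, 12, 13, 1]=(1 2 9 7 11 14)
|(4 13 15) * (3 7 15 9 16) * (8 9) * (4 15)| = 7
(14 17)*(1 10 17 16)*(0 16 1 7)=(0 16 7)(1 10 17 14)=[16, 10, 2, 3, 4, 5, 6, 0, 8, 9, 17, 11, 12, 13, 1, 15, 7, 14]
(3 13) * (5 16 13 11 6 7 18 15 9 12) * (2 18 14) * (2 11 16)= (2 18 15 9 12 5)(3 16 13)(6 7 14 11)= [0, 1, 18, 16, 4, 2, 7, 14, 8, 12, 10, 6, 5, 3, 11, 9, 13, 17, 15]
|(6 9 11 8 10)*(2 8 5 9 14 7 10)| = 12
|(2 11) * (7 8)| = 2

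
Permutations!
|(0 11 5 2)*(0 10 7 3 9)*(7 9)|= |(0 11 5 2 10 9)(3 7)|= 6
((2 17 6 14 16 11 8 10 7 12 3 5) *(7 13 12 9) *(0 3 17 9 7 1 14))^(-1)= (0 6 17 12 13 10 8 11 16 14 1 9 2 5 3)= [6, 9, 5, 0, 4, 3, 17, 7, 11, 2, 8, 16, 13, 10, 1, 15, 14, 12]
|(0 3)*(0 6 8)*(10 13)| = 4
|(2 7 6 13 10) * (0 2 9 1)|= 8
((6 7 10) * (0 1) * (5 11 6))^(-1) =[1, 0, 2, 3, 4, 10, 11, 6, 8, 9, 7, 5] =(0 1)(5 10 7 6 11)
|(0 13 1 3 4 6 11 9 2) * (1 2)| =|(0 13 2)(1 3 4 6 11 9)| =6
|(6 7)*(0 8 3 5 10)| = 10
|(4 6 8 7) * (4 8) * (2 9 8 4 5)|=7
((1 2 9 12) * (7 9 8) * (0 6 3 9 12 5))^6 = (0 6 3 9 5)(1 2 8 7 12) = [6, 2, 8, 9, 4, 0, 3, 12, 7, 5, 10, 11, 1]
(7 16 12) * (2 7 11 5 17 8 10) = (2 7 16 12 11 5 17 8 10) = [0, 1, 7, 3, 4, 17, 6, 16, 10, 9, 2, 5, 11, 13, 14, 15, 12, 8]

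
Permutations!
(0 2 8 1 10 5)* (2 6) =(0 6 2 8 1 10 5) =[6, 10, 8, 3, 4, 0, 2, 7, 1, 9, 5]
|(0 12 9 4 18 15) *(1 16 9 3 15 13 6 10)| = |(0 12 3 15)(1 16 9 4 18 13 6 10)| = 8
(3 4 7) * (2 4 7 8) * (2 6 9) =(2 4 8 6 9)(3 7) =[0, 1, 4, 7, 8, 5, 9, 3, 6, 2]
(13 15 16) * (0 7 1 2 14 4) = [7, 2, 14, 3, 0, 5, 6, 1, 8, 9, 10, 11, 12, 15, 4, 16, 13] = (0 7 1 2 14 4)(13 15 16)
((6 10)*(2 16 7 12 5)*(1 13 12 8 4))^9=[0, 1, 2, 3, 4, 5, 10, 7, 8, 9, 6, 11, 12, 13, 14, 15, 16]=(16)(6 10)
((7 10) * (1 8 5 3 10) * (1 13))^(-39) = (1 3 13 5 7 8 10) = [0, 3, 2, 13, 4, 7, 6, 8, 10, 9, 1, 11, 12, 5]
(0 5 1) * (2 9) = (0 5 1)(2 9) = [5, 0, 9, 3, 4, 1, 6, 7, 8, 2]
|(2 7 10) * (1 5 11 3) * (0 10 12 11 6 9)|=|(0 10 2 7 12 11 3 1 5 6 9)|=11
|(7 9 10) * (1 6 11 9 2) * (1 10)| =12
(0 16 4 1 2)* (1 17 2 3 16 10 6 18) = (0 10 6 18 1 3 16 4 17 2) = [10, 3, 0, 16, 17, 5, 18, 7, 8, 9, 6, 11, 12, 13, 14, 15, 4, 2, 1]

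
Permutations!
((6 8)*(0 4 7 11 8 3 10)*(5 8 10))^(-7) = (0 11 4 10 7)(3 5 8 6) = [11, 1, 2, 5, 10, 8, 3, 0, 6, 9, 7, 4]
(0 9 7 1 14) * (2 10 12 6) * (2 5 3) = (0 9 7 1 14)(2 10 12 6 5 3) = [9, 14, 10, 2, 4, 3, 5, 1, 8, 7, 12, 11, 6, 13, 0]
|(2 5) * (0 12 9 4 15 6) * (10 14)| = |(0 12 9 4 15 6)(2 5)(10 14)| = 6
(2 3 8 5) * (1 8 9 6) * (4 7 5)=(1 8 4 7 5 2 3 9 6)=[0, 8, 3, 9, 7, 2, 1, 5, 4, 6]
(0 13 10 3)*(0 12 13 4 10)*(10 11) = (0 4 11 10 3 12 13) = [4, 1, 2, 12, 11, 5, 6, 7, 8, 9, 3, 10, 13, 0]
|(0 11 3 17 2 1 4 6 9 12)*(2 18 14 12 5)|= |(0 11 3 17 18 14 12)(1 4 6 9 5 2)|= 42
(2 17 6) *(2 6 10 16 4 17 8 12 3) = (2 8 12 3)(4 17 10 16) = [0, 1, 8, 2, 17, 5, 6, 7, 12, 9, 16, 11, 3, 13, 14, 15, 4, 10]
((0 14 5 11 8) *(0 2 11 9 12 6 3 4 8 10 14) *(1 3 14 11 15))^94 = (1 2 4)(3 15 8)(5 14 6 12 9) = [0, 2, 4, 15, 1, 14, 12, 7, 3, 5, 10, 11, 9, 13, 6, 8]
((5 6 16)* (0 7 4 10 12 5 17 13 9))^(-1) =(0 9 13 17 16 6 5 12 10 4 7) =[9, 1, 2, 3, 7, 12, 5, 0, 8, 13, 4, 11, 10, 17, 14, 15, 6, 16]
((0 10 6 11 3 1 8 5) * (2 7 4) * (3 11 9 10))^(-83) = (11)(0 1 5 3 8)(2 7 4)(6 9 10) = [1, 5, 7, 8, 2, 3, 9, 4, 0, 10, 6, 11]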